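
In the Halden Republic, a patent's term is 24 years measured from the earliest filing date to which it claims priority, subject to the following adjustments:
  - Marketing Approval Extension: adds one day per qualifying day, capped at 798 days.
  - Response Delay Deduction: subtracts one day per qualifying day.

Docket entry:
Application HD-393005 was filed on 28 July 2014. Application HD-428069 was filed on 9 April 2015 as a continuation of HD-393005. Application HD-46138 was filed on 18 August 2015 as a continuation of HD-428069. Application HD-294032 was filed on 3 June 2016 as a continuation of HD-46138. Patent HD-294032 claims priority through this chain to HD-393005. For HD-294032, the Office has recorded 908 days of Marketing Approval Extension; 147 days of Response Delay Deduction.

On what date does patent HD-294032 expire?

Earliest priority filing: 28 July 2014.
Base term: 28 July 2014 + 24 years → 28 July 2038.
Marketing Approval Extension: 908 days claimed exceeds the 798-day cap, so +798 days → 3 October 2040.
Response Delay Deduction: −147 days → 9 May 2040.

May 9, 2040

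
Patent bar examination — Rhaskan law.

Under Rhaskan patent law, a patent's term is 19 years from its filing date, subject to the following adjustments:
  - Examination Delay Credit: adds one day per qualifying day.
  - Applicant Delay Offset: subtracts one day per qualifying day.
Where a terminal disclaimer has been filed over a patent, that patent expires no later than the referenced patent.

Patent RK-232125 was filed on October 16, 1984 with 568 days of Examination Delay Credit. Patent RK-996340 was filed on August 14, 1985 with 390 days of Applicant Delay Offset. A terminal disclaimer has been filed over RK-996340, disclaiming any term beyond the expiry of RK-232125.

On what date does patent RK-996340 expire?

July 21, 2003

Natural term of RK-996340:
  Base: filing + 19 years → 14 August 2004.
  Applicant Delay Offset: −390 days → 21 July 2003.
Expiry of referenced patent RK-232125:
  Base: filing + 19 years → 16 October 2003.
  Examination Delay Credit: +568 days → 6 May 2005.
Terminal disclaimer: RK-996340 expires on the earlier of 21 July 2003 and 6 May 2005.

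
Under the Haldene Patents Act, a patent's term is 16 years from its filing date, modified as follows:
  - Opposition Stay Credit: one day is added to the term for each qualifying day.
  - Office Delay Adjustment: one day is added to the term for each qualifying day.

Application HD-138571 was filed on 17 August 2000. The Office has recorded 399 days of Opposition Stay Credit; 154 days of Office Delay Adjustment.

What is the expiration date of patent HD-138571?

February 21, 2018

Base term: filing date + 16 years → 17 August 2016.
Opposition Stay Credit: +399 days → 20 September 2017.
Office Delay Adjustment: +154 days → 21 February 2018.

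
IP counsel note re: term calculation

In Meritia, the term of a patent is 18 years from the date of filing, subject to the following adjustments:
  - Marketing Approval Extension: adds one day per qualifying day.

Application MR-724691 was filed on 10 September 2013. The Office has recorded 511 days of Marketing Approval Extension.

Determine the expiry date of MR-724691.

February 2, 2033

Base term: filing date + 18 years → 10 September 2031.
Marketing Approval Extension: +511 days → 2 February 2033.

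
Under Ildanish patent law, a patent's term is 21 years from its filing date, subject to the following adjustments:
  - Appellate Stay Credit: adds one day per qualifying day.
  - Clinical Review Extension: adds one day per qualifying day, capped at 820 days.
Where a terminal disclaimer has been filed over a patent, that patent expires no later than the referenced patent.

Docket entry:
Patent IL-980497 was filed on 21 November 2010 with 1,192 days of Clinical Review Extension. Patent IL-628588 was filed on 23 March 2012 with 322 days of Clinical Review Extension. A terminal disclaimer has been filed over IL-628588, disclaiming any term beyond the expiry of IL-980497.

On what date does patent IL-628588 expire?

February 8, 2034

Natural term of IL-628588:
  Base: filing + 21 years → 23 March 2033.
  Clinical Review Extension: 322 days (within the 820-day cap) → +322 days → 8 February 2034.
Expiry of referenced patent IL-980497:
  Base: filing + 21 years → 21 November 2031.
  Clinical Review Extension: 1192 days claimed exceeds the 820-day cap, so +820 days → 18 February 2034.
Terminal disclaimer: IL-628588 expires on the earlier of 8 February 2034 and 18 February 2034.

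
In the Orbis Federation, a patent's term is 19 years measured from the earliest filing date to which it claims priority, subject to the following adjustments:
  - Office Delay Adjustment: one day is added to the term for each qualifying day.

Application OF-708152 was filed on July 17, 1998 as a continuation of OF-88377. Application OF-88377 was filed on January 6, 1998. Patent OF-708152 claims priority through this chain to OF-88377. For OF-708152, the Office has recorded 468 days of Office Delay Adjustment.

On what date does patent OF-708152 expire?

2018-04-19

Earliest priority filing: 6 January 1998.
Base term: 6 January 1998 + 19 years → 6 January 2017.
Office Delay Adjustment: +468 days → 19 April 2018.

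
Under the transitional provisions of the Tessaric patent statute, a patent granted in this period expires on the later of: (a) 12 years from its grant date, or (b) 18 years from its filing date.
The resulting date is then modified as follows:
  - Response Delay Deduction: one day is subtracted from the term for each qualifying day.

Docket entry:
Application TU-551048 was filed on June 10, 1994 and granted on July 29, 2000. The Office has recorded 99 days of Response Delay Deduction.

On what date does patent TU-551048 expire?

2012-04-21

(a) grant + 12 years → 29 July 2012.
(b) filing + 18 years → 10 June 2012.
Later of the two: 29 July 2012.
Response Delay Deduction: −99 days → 21 April 2012.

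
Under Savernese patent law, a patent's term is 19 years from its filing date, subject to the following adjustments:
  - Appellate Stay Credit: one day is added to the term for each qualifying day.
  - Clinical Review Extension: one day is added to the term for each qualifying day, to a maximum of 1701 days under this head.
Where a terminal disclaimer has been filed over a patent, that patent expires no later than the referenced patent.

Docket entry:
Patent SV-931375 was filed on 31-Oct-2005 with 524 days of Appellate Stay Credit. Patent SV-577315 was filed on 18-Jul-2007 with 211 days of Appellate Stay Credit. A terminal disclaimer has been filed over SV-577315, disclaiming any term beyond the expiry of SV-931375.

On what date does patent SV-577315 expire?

April 8, 2026

Natural term of SV-577315:
  Base: filing + 19 years → 18 July 2026.
  Appellate Stay Credit: +211 days → 14 February 2027.
Expiry of referenced patent SV-931375:
  Base: filing + 19 years → 31 October 2024.
  Appellate Stay Credit: +524 days → 8 April 2026.
Terminal disclaimer: SV-577315 expires on the earlier of 14 February 2027 and 8 April 2026.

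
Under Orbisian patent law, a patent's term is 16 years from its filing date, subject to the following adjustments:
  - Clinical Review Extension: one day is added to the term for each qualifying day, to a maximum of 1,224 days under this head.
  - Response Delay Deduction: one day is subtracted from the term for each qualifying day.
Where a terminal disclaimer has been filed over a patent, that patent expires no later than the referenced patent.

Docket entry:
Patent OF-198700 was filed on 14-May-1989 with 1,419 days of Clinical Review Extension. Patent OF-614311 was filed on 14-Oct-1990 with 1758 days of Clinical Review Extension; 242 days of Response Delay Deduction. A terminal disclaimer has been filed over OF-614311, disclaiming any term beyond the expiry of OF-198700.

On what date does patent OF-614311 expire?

2008-09-19

Natural term of OF-614311:
  Base: filing + 16 years → 14 October 2006.
  Clinical Review Extension: 1758 days claimed exceeds the 1224-day cap, so +1224 days → 19 February 2010.
  Response Delay Deduction: −242 days → 22 June 2009.
Expiry of referenced patent OF-198700:
  Base: filing + 16 years → 14 May 2005.
  Clinical Review Extension: 1419 days claimed exceeds the 1224-day cap, so +1224 days → 19 September 2008.
Terminal disclaimer: OF-614311 expires on the earlier of 22 June 2009 and 19 September 2008.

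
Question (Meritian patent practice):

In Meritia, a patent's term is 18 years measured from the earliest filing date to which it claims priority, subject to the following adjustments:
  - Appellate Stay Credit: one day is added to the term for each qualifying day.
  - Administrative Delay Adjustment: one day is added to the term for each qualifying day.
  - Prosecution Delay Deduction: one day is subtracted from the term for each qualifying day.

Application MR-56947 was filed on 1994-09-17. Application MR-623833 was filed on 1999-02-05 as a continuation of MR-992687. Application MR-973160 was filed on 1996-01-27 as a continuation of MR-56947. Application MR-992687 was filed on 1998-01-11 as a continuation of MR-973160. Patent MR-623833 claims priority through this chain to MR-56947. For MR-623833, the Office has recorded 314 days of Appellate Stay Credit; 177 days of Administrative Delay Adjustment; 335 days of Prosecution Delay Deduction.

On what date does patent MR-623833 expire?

February 20, 2013

Earliest priority filing: 17 September 1994.
Base term: 17 September 1994 + 18 years → 17 September 2012.
Appellate Stay Credit: +314 days → 28 July 2013.
Administrative Delay Adjustment: +177 days → 21 January 2014.
Prosecution Delay Deduction: −335 days → 20 February 2013.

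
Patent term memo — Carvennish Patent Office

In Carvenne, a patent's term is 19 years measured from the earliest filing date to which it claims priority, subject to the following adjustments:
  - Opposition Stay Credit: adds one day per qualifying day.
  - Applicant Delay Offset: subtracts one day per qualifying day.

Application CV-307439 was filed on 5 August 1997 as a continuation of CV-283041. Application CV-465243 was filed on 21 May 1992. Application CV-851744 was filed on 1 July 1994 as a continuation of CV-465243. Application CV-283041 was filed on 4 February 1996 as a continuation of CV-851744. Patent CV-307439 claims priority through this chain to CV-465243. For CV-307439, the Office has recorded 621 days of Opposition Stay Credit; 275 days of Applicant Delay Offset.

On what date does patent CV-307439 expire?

May 1, 2012

Earliest priority filing: 21 May 1992.
Base term: 21 May 1992 + 19 years → 21 May 2011.
Opposition Stay Credit: +621 days → 31 January 2013.
Applicant Delay Offset: −275 days → 1 May 2012.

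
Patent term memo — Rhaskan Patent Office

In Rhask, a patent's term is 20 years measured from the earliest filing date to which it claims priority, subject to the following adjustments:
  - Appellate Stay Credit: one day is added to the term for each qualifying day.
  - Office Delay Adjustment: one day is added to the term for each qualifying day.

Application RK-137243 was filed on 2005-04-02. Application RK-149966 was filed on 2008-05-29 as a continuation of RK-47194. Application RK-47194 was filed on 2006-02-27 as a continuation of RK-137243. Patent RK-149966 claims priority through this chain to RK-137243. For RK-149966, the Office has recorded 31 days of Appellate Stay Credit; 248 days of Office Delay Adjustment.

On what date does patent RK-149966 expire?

2026-01-06

Earliest priority filing: 2 April 2005.
Base term: 2 April 2005 + 20 years → 2 April 2025.
Appellate Stay Credit: +31 days → 3 May 2025.
Office Delay Adjustment: +248 days → 6 January 2026.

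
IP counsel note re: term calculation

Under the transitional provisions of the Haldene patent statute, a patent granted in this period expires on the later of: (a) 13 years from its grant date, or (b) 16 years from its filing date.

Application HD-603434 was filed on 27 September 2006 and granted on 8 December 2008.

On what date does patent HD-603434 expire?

(a) grant + 13 years → 8 December 2021.
(b) filing + 16 years → 27 September 2022.
Later of the two: 27 September 2022.

September 27, 2022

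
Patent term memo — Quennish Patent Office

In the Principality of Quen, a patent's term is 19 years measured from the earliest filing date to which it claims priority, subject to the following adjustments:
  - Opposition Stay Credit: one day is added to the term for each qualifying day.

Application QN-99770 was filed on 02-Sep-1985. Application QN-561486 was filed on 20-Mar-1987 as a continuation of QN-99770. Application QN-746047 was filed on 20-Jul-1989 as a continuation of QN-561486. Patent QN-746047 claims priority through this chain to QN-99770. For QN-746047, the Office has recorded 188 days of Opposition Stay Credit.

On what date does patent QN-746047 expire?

Earliest priority filing: 2 September 1985.
Base term: 2 September 1985 + 19 years → 2 September 2004.
Opposition Stay Credit: +188 days → 9 March 2005.

March 9, 2005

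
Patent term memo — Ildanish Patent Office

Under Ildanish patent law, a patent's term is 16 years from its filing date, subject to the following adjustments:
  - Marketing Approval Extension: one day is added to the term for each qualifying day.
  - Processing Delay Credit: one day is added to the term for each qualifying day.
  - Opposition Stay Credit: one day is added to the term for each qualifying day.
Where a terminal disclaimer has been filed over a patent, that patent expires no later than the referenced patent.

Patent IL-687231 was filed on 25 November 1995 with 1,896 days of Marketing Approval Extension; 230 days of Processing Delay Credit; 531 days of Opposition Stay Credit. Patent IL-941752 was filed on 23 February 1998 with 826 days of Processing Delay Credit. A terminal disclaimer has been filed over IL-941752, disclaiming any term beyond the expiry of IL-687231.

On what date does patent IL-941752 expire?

Natural term of IL-941752:
  Base: filing + 16 years → 23 February 2014.
  Processing Delay Credit: +826 days → 29 May 2016.
Expiry of referenced patent IL-687231:
  Base: filing + 16 years → 25 November 2011.
  Marketing Approval Extension: +1896 days → 2 February 2017.
  Processing Delay Credit: +230 days → 20 September 2017.
  Opposition Stay Credit: +531 days → 5 March 2019.
Terminal disclaimer: IL-941752 expires on the earlier of 29 May 2016 and 5 March 2019.

May 29, 2016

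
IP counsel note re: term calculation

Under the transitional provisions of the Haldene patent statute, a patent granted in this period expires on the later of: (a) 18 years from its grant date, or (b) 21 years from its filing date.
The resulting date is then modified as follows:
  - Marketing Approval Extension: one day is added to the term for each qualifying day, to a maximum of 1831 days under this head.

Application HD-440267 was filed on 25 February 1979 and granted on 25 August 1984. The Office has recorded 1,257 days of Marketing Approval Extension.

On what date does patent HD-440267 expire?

February 2, 2006

(a) grant + 18 years → 25 August 2002.
(b) filing + 21 years → 25 February 2000.
Later of the two: 25 August 2002.
Marketing Approval Extension: 1257 days (within the 1831-day cap) → +1257 days → 2 February 2006.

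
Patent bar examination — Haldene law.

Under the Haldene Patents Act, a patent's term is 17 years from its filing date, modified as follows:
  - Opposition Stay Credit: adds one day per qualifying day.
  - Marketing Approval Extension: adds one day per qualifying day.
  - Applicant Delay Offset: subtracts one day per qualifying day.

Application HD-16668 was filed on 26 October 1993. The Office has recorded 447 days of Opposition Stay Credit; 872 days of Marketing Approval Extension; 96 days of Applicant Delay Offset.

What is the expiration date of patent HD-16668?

Base term: filing date + 17 years → 26 October 2010.
Opposition Stay Credit: +447 days → 16 January 2012.
Marketing Approval Extension: +872 days → 6 June 2014.
Applicant Delay Offset: −96 days → 2 March 2014.

March 2, 2014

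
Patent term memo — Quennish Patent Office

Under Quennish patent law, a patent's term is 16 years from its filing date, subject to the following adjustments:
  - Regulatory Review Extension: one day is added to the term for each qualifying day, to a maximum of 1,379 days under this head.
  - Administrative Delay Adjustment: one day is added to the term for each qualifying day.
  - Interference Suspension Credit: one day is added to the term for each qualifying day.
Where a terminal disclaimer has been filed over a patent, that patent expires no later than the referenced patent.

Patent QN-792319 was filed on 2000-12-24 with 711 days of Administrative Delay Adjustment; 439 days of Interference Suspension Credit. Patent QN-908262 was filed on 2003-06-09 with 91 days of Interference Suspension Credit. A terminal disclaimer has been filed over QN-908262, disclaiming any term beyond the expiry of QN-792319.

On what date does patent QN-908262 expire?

September 8, 2019

Natural term of QN-908262:
  Base: filing + 16 years → 9 June 2019.
  Interference Suspension Credit: +91 days → 8 September 2019.
Expiry of referenced patent QN-792319:
  Base: filing + 16 years → 24 December 2016.
  Administrative Delay Adjustment: +711 days → 5 December 2018.
  Interference Suspension Credit: +439 days → 17 February 2020.
Terminal disclaimer: QN-908262 expires on the earlier of 8 September 2019 and 17 February 2020.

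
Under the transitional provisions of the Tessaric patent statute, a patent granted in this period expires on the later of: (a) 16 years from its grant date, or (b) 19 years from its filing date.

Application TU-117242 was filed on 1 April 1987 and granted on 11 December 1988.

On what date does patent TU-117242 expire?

(a) grant + 16 years → 11 December 2004.
(b) filing + 19 years → 1 April 2006.
Later of the two: 1 April 2006.

April 1, 2006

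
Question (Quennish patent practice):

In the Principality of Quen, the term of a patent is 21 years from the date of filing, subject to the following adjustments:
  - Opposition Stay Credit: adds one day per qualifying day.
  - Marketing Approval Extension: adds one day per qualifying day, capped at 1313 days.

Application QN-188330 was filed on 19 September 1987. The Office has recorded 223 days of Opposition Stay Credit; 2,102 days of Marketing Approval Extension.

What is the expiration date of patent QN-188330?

2012-12-03

Base term: filing date + 21 years → 19 September 2008.
Opposition Stay Credit: +223 days → 30 April 2009.
Marketing Approval Extension: 2102 days claimed exceeds the 1313-day cap, so +1313 days → 3 December 2012.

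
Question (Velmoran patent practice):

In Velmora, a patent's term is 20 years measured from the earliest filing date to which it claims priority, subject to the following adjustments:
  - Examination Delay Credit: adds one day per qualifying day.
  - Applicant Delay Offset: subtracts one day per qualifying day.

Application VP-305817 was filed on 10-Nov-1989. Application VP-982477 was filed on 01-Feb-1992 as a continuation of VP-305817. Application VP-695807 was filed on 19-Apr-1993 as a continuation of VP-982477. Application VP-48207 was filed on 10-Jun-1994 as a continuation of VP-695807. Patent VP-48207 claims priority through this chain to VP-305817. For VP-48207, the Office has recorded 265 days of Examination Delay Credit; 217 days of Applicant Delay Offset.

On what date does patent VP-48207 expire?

Earliest priority filing: 10 November 1989.
Base term: 10 November 1989 + 20 years → 10 November 2009.
Examination Delay Credit: +265 days → 2 August 2010.
Applicant Delay Offset: −217 days → 28 December 2009.

December 28, 2009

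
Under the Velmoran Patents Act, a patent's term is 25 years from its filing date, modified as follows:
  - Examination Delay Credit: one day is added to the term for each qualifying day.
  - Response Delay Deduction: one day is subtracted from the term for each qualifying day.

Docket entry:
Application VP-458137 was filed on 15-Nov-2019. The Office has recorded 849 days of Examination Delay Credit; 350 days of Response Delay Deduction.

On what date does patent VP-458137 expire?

Base term: filing date + 25 years → 15 November 2044.
Examination Delay Credit: +849 days → 14 March 2047.
Response Delay Deduction: −350 days → 29 March 2046.

March 29, 2046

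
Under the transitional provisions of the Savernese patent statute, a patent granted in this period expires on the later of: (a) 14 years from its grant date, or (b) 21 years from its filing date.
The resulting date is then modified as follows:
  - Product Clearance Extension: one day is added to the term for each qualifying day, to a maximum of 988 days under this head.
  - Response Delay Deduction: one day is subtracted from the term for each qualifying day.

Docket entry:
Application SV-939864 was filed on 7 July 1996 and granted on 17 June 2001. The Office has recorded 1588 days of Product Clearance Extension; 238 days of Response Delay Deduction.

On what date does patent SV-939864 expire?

(a) grant + 14 years → 17 June 2015.
(b) filing + 21 years → 7 July 2017.
Later of the two: 7 July 2017.
Product Clearance Extension: 1588 days claimed exceeds the 988-day cap, so +988 days → 21 March 2020.
Response Delay Deduction: −238 days → 27 July 2019.

2019-07-27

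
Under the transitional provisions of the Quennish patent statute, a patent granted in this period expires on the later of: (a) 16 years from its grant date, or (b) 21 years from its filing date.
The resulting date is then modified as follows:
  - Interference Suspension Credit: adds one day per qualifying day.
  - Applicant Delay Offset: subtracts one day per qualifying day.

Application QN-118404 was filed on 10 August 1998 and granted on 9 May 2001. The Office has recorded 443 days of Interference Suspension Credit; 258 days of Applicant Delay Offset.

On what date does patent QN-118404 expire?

(a) grant + 16 years → 9 May 2017.
(b) filing + 21 years → 10 August 2019.
Later of the two: 10 August 2019.
Interference Suspension Credit: +443 days → 26 October 2020.
Applicant Delay Offset: −258 days → 11 February 2020.

February 11, 2020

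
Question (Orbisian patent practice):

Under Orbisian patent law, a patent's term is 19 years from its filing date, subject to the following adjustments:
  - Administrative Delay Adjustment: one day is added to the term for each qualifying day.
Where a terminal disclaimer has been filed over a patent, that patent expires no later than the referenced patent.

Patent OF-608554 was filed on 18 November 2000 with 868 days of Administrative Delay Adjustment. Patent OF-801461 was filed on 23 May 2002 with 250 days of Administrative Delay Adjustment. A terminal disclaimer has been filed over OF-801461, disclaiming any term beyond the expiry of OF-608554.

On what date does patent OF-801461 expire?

January 28, 2022

Natural term of OF-801461:
  Base: filing + 19 years → 23 May 2021.
  Administrative Delay Adjustment: +250 days → 28 January 2022.
Expiry of referenced patent OF-608554:
  Base: filing + 19 years → 18 November 2019.
  Administrative Delay Adjustment: +868 days → 4 April 2022.
Terminal disclaimer: OF-801461 expires on the earlier of 28 January 2022 and 4 April 2022.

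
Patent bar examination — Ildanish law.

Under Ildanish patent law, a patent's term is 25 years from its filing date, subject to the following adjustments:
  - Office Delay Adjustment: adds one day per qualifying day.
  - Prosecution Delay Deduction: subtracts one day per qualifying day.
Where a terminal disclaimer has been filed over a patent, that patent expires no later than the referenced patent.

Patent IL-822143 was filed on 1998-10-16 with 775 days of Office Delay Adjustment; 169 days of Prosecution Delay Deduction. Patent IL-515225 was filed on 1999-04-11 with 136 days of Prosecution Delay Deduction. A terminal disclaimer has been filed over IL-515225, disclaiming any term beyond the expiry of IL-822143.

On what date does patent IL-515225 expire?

Natural term of IL-515225:
  Base: filing + 25 years → 11 April 2024.
  Prosecution Delay Deduction: −136 days → 27 November 2023.
Expiry of referenced patent IL-822143:
  Base: filing + 25 years → 16 October 2023.
  Office Delay Adjustment: +775 days → 29 November 2025.
  Prosecution Delay Deduction: −169 days → 13 June 2025.
Terminal disclaimer: IL-515225 expires on the earlier of 27 November 2023 and 13 June 2025.

November 27, 2023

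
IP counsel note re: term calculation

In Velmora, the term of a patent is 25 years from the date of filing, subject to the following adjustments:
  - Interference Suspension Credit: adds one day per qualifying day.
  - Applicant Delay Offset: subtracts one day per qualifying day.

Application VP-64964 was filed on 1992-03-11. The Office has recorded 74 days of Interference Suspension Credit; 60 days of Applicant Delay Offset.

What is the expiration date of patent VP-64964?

Base term: filing date + 25 years → 11 March 2017.
Interference Suspension Credit: +74 days → 24 May 2017.
Applicant Delay Offset: −60 days → 25 March 2017.

2017-03-25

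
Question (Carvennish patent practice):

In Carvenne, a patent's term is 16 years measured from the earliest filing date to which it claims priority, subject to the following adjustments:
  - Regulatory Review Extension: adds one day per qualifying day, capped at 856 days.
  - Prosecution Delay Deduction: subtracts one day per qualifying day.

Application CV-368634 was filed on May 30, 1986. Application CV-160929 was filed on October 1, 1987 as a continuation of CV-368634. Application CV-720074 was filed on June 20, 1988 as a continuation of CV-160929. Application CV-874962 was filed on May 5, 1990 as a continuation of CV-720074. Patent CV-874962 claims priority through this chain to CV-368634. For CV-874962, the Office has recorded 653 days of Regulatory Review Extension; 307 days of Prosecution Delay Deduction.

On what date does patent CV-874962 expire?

May 11, 2003

Earliest priority filing: 30 May 1986.
Base term: 30 May 1986 + 16 years → 30 May 2002.
Regulatory Review Extension: 653 days (within the 856-day cap) → +653 days → 13 March 2004.
Prosecution Delay Deduction: −307 days → 11 May 2003.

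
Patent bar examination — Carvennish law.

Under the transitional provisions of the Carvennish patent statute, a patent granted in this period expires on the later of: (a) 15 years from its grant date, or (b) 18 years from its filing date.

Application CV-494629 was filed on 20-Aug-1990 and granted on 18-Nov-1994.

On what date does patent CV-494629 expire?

2009-11-18

(a) grant + 15 years → 18 November 2009.
(b) filing + 18 years → 20 August 2008.
Later of the two: 18 November 2009.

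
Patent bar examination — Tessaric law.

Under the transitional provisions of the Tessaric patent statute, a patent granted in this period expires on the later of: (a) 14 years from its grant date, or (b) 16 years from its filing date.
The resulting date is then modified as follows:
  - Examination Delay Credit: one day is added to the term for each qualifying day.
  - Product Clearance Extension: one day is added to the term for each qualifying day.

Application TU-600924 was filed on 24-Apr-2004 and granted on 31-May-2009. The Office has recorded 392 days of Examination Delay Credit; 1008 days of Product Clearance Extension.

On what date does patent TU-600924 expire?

(a) grant + 14 years → 31 May 2023.
(b) filing + 16 years → 24 April 2020.
Later of the two: 31 May 2023.
Examination Delay Credit: +392 days → 26 June 2024.
Product Clearance Extension: +1008 days → 31 March 2027.

2027-03-31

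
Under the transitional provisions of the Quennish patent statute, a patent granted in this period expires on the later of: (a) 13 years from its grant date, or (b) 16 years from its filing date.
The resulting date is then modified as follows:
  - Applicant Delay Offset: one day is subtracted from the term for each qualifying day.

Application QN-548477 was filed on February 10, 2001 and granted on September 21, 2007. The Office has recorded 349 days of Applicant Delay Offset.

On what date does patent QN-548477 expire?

(a) grant + 13 years → 21 September 2020.
(b) filing + 16 years → 10 February 2017.
Later of the two: 21 September 2020.
Applicant Delay Offset: −349 days → 8 October 2019.

2019-10-08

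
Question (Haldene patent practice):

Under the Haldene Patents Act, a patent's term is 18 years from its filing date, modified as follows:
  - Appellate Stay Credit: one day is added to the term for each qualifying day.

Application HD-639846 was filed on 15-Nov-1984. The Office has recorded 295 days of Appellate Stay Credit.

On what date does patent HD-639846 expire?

September 6, 2003

Base term: filing date + 18 years → 15 November 2002.
Appellate Stay Credit: +295 days → 6 September 2003.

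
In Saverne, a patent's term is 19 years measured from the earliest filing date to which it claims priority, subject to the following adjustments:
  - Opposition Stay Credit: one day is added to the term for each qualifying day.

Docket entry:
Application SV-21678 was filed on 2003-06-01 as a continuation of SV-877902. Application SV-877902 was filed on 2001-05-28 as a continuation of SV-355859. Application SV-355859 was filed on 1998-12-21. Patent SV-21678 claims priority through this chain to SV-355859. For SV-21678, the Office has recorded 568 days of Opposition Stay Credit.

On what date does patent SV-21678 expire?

2019-07-12

Earliest priority filing: 21 December 1998.
Base term: 21 December 1998 + 19 years → 21 December 2017.
Opposition Stay Credit: +568 days → 12 July 2019.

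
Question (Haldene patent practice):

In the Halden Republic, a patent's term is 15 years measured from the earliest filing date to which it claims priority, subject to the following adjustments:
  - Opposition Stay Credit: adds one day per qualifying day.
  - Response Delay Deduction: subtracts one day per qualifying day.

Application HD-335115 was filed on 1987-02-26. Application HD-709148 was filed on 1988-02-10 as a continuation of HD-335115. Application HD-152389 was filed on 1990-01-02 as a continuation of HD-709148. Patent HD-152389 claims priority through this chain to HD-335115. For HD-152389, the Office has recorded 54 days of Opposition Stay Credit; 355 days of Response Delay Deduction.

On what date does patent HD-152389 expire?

Earliest priority filing: 26 February 1987.
Base term: 26 February 1987 + 15 years → 26 February 2002.
Opposition Stay Credit: +54 days → 21 April 2002.
Response Delay Deduction: −355 days → 1 May 2001.

2001-05-01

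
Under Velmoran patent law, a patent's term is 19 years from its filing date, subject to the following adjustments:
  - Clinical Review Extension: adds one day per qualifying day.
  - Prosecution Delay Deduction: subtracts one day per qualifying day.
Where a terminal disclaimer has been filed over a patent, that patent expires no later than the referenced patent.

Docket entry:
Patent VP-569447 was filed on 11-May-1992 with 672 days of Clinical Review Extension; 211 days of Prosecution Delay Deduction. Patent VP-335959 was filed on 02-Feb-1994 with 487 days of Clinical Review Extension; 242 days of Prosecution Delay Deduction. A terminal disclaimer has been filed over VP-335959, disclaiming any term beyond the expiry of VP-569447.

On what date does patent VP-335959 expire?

August 14, 2012

Natural term of VP-335959:
  Base: filing + 19 years → 2 February 2013.
  Clinical Review Extension: +487 days → 4 June 2014.
  Prosecution Delay Deduction: −242 days → 5 October 2013.
Expiry of referenced patent VP-569447:
  Base: filing + 19 years → 11 May 2011.
  Clinical Review Extension: +672 days → 13 March 2013.
  Prosecution Delay Deduction: −211 days → 14 August 2012.
Terminal disclaimer: VP-335959 expires on the earlier of 5 October 2013 and 14 August 2012.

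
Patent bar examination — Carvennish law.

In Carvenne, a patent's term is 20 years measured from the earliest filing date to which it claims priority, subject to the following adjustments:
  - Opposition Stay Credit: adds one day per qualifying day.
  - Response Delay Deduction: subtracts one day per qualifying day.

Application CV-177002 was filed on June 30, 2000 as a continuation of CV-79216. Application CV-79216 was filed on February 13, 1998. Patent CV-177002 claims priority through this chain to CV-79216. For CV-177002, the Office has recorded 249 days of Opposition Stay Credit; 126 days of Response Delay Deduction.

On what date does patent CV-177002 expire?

Earliest priority filing: 13 February 1998.
Base term: 13 February 1998 + 20 years → 13 February 2018.
Opposition Stay Credit: +249 days → 20 October 2018.
Response Delay Deduction: −126 days → 16 June 2018.

June 16, 2018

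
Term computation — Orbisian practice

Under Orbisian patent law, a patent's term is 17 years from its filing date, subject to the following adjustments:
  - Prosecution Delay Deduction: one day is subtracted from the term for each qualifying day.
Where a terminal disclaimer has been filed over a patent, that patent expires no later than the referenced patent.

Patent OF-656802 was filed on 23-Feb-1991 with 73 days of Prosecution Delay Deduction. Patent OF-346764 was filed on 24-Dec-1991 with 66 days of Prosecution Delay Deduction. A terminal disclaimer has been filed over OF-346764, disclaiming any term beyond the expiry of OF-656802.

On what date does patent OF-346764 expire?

Natural term of OF-346764:
  Base: filing + 17 years → 24 December 2008.
  Prosecution Delay Deduction: −66 days → 19 October 2008.
Expiry of referenced patent OF-656802:
  Base: filing + 17 years → 23 February 2008.
  Prosecution Delay Deduction: −73 days → 12 December 2007.
Terminal disclaimer: OF-346764 expires on the earlier of 19 October 2008 and 12 December 2007.

2007-12-12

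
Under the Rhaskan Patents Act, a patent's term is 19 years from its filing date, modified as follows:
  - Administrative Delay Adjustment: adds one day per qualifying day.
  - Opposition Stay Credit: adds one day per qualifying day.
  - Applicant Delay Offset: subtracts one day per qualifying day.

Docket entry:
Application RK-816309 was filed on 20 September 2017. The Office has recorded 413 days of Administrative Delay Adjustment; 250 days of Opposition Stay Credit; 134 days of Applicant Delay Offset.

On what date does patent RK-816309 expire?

Base term: filing date + 19 years → 20 September 2036.
Administrative Delay Adjustment: +413 days → 7 November 2037.
Opposition Stay Credit: +250 days → 15 July 2038.
Applicant Delay Offset: −134 days → 3 March 2038.

2038-03-03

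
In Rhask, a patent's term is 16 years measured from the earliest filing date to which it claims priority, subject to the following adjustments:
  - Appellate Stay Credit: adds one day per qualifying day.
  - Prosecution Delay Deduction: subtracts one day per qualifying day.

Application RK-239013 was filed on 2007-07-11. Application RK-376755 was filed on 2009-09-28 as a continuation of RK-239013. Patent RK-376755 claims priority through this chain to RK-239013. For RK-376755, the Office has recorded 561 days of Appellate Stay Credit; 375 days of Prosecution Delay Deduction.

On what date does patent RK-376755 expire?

January 13, 2024

Earliest priority filing: 11 July 2007.
Base term: 11 July 2007 + 16 years → 11 July 2023.
Appellate Stay Credit: +561 days → 22 January 2025.
Prosecution Delay Deduction: −375 days → 13 January 2024.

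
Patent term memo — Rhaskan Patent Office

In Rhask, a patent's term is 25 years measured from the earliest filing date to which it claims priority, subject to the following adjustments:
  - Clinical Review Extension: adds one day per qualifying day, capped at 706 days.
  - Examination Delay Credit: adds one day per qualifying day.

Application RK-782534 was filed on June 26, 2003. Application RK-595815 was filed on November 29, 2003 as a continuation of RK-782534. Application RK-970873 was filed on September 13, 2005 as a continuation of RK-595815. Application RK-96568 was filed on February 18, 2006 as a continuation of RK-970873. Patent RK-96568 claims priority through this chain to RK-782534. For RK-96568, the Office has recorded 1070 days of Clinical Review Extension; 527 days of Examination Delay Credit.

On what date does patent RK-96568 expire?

Earliest priority filing: 26 June 2003.
Base term: 26 June 2003 + 25 years → 26 June 2028.
Clinical Review Extension: 1070 days claimed exceeds the 706-day cap, so +706 days → 2 June 2030.
Examination Delay Credit: +527 days → 11 November 2031.

2031-11-11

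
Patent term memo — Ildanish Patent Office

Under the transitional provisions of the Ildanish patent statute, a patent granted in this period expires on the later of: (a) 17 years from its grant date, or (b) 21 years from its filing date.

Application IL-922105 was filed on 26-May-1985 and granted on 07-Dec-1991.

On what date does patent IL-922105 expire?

2008-12-07

(a) grant + 17 years → 7 December 2008.
(b) filing + 21 years → 26 May 2006.
Later of the two: 7 December 2008.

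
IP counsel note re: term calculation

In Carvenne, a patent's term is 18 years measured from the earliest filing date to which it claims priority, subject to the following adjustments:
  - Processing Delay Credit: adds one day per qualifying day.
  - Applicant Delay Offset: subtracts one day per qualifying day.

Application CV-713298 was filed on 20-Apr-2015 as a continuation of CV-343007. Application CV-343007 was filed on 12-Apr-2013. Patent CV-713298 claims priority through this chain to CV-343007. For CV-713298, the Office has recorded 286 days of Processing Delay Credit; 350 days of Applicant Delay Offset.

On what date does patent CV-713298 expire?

Earliest priority filing: 12 April 2013.
Base term: 12 April 2013 + 18 years → 12 April 2031.
Processing Delay Credit: +286 days → 23 January 2032.
Applicant Delay Offset: −350 days → 7 February 2031.

2031-02-07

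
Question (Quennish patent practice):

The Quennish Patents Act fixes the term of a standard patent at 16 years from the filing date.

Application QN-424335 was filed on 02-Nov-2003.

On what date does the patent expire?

November 2, 2019

Filing date + 16 years → 2 November 2019.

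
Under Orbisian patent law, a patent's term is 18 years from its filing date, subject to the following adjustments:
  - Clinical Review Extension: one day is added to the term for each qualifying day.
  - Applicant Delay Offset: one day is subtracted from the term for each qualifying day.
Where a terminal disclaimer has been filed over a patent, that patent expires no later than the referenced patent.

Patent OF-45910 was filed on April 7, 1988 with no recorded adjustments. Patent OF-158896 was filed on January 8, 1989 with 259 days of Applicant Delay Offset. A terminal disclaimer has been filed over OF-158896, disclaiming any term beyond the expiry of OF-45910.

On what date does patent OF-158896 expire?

April 7, 2006

Natural term of OF-158896:
  Base: filing + 18 years → 8 January 2007.
  Applicant Delay Offset: −259 days → 24 April 2006.
Expiry of referenced patent OF-45910:
  Base: filing + 18 years → 7 April 2006.
Terminal disclaimer: OF-158896 expires on the earlier of 24 April 2006 and 7 April 2006.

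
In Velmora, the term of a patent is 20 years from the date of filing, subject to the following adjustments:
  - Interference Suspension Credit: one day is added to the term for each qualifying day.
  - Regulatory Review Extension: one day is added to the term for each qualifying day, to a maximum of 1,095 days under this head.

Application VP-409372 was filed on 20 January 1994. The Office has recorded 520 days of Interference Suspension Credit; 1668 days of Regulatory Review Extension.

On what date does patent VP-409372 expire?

2018-06-23

Base term: filing date + 20 years → 20 January 2014.
Interference Suspension Credit: +520 days → 24 June 2015.
Regulatory Review Extension: 1668 days claimed exceeds the 1095-day cap, so +1095 days → 23 June 2018.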